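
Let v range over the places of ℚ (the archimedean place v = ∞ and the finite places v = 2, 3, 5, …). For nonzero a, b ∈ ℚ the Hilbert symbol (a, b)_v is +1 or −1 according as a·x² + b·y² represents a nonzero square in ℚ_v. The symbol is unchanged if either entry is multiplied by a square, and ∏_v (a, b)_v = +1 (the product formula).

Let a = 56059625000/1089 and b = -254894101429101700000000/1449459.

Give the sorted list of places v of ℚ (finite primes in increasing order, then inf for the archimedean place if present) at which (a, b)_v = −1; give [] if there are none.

(a, b) ≡ (896954, -139403) mod (ℚ^×)²; places V = {2, 3, 5, 11, 17, 19, 23, 29, 31, 37, ∞}.
(a,b)_37: α=1, u≡10; β=2, v≡14 (mod 37); (10|37)=+1, (14|37)=-1; sign (−1)^0·+1^2·-1^1 = -1.
(a,b)_23: α=1, u≡6; β=3, v≡19 (mod 23); (6|23)=+1, (19|23)=-1; sign (−1)^1·+1^3·-1^1 = +1.
(a,b)_11: α=-2, u≡3; β=-5, v≡8 (mod 11); (3|11)=+1, (8|11)=-1; sign (−1)^0·+1^-5·-1^-2 = +1.
(a,b)_3: α=-2, u≡2; β=-2, v≡1 (mod 3); (2|3)=-1, (1|3)=+1; sign (−1)^0·-1^-2·+1^-2 = +1.
(a,b)_31: α=1, u≡11; β=2, v≡4 (mod 31); (11|31)=-1, (4|31)=+1; sign (−1)^0·-1^2·+1^1 = +1.
(a,b)_∞: sgn(896954)=+, sgn(-139403)=−, so +1.
(a,b)_19: α=0, u≡3; β=1, v≡7 (mod 19); (3|19)=-1, (7|19)=+1; sign (−1)^0·-1^1·+1^0 = -1.
(a,b)_2: α=3, β=8; u≡5, v≡5 (mod 8); ε(u)ε(v)=0·0, αω(v)=3·1, βω(u)=8·1; sum ≡ 1  ⇒  -1.
(a,b)_29: α=0, u≡24; β=1, v≡28 (mod 29); (24|29)=+1, (28|29)=+1; sign (−1)^0·+1^1·+1^0 = +1.
(a,b)_5: α=6, u≡4; β=8, v≡2 (mod 5); (4|5)=+1, (2|5)=-1; sign (−1)^0·+1^8·-1^6 = +1.
(a,b)_17: α=1, u≡3; β=2, v≡11 (mod 17); (3|17)=-1, (11|17)=-1; sign (−1)^0·-1^2·-1^1 = -1.
|Ram(896954, -139403)| = 4, even; anisotropic at {2, 17, 19, 37}.

[2, 17, 19, 37]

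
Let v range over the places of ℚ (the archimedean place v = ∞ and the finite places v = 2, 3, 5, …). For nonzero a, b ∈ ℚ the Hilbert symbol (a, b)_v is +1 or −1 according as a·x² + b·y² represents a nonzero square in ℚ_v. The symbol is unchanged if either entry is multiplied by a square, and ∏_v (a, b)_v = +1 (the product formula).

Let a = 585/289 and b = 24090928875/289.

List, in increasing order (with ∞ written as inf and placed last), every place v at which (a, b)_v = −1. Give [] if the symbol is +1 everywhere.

[3, 5]

Mod squares: a ≡ 65, b ≡ 195. Check v ∈ {∞, 2, 3, 5, 13, 17, 19}.
v=2: v_2(a)=0, v_2(b)=0; units ≡ 1, 3 (mod 8); ε·ε+αω+βω = 0·1+0·1+0·0 ≡ 0  ⇒  (a,b)_2 = +1.
v=3: a=3^2·(≡2), b=3^5·(≡2) mod 3; (2|3)=-1, (2|3)=-1; (−1)^{2·5·1}·(-1)^5·(-1)^2 = -1.
v=19: a=19^0·(≡18), b=19^2·(≡1) mod 19; (18|19)=-1, (1|19)=+1; (−1)^{0·2·9}·(-1)^2·(+1)^0 = +1.
v=13: a=13^1·(≡2), b=13^3·(≡6) mod 13; (2|13)=-1, (6|13)=-1; (−1)^{1·3·6}·(-1)^3·(-1)^1 = +1.
v=17: a=17^-2·(≡7), b=17^-2·(≡4) mod 17; (7|17)=-1, (4|17)=+1; (−1)^{-2·-2·8}·(-1)^-2·(+1)^-2 = +1.
v=5: a=5^1·(≡3), b=5^3·(≡4) mod 5; (3|5)=-1, (4|5)=+1; (−1)^{1·3·2}·(-1)^3·(+1)^1 = -1.
v=∞: 65 > 0 and 195 > 0  ⇒  (a,b)_∞ = +1.
|Ram(65, 195)| = 2, even; anisotropic at {3, 5}.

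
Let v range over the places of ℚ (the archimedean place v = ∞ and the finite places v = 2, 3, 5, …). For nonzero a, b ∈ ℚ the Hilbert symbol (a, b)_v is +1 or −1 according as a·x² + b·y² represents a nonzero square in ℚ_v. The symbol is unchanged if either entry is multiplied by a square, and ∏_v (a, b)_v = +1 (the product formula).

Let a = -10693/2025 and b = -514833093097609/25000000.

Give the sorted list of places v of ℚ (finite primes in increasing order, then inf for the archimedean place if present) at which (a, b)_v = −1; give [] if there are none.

(a, b) ≡ (-37, -3289) mod (ℚ^×)²; places V = {2, 3, 5, 11, 13, 17, 23, 37, ∞}.
(a,b)_11: α=0, u≡10; β=1, v≡4 (mod 11); (10|11)=-1, (4|11)=+1; sign (−1)^0·-1^1·+1^0 = -1.
(a,b)_23: α=0, u≡2; β=1, v≡3 (mod 23); (2|23)=+1, (3|23)=+1; sign (−1)^0·+1^1·+1^0 = +1.
(a,b)_5: α=-2, u≡2; β=-8, v≡4 (mod 5); (2|5)=-1, (4|5)=+1; sign (−1)^0·-1^-8·+1^-2 = +1.
(a,b)_3: α=-4, u≡2; β=0, v≡2 (mod 3); (2|3)=-1, (2|3)=-1; sign (−1)^0·-1^0·-1^-4 = +1.
(a,b)_13: α=0, u≡11; β=1, v≡6 (mod 13); (11|13)=-1, (6|13)=-1; sign (−1)^0·-1^1·-1^0 = -1.
(a,b)_37: α=1, u≡3; β=4, v≡33 (mod 37); (3|37)=+1, (33|37)=+1; sign (−1)^0·+1^4·+1^1 = +1.
(a,b)_17: α=2, u≡7; β=4, v≡8 (mod 17); (7|17)=-1, (8|17)=+1; sign (−1)^0·-1^4·+1^2 = +1.
(a,b)_2: α=0, β=-6; u≡3, v≡7 (mod 8); ε(u)ε(v)=1·1, αω(v)=0·0, βω(u)=-6·1; sum ≡ 1  ⇒  -1.
(a,b)_∞: sgn(-37)=−, sgn(-3289)=−, so -1.
(-37, -3289 / ℚ) ramifies at {2, 11, 13, ∞}: a division algebra.

[2, 11, 13, inf]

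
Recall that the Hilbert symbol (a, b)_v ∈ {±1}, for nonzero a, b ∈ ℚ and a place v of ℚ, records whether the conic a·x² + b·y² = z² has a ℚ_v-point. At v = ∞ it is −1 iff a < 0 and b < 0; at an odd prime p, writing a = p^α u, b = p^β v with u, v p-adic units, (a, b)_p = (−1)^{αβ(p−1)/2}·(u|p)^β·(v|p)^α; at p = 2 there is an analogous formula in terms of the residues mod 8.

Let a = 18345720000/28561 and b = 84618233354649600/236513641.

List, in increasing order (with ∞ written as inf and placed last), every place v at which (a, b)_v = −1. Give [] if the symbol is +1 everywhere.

(a, b) ≡ (3, 2346) mod (ℚ^×)²; places V = {2, 3, 5, 7, 13, 17, 23, ∞}.
(a,b)_23: α=2, u≡18; β=3, v≡21 (mod 23); (18|23)=+1, (21|23)=-1; sign (−1)^0·+1^3·-1^2 = +1.
(a,b)_2: α=6, β=21; u≡3, v≡5 (mod 8); ε(u)ε(v)=1·0, αω(v)=6·1, βω(u)=21·1; sum ≡ 1  ⇒  -1.
(a,b)_13: α=-4, u≡10; β=-6, v≡6 (mod 13); (10|13)=+1, (6|13)=-1; sign (−1)^0·+1^-6·-1^-4 = +1.
(a,b)_5: α=4, u≡2; β=2, v≡4 (mod 5); (2|5)=-1, (4|5)=+1; sign (−1)^0·-1^2·+1^4 = +1.
(a,b)_17: α=2, u≡11; β=3, v≡9 (mod 17); (11|17)=-1, (9|17)=+1; sign (−1)^0·-1^3·+1^2 = -1.
(a,b)_7: α=0, u≡6; β=-2, v≡4 (mod 7); (6|7)=-1, (4|7)=+1; sign (−1)^0·-1^-2·+1^0 = +1.
(a,b)_∞: sgn(3)=+, sgn(2346)=+, so +1.
(a,b)_3: α=1, u≡1; β=3, v≡2 (mod 3); (1|3)=+1, (2|3)=-1; sign (−1)^1·+1^3·-1^1 = +1.
(3, 2346 / ℚ) ramifies at {2, 17}: a division algebra.

[2, 17]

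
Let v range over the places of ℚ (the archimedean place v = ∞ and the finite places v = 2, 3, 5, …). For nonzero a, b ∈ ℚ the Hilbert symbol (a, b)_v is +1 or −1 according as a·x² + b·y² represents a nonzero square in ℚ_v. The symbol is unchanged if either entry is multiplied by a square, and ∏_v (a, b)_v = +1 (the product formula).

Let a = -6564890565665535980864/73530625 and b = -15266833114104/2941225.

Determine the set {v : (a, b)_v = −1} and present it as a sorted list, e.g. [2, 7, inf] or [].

(a, b) ≡ (-221, -10846) mod (ℚ^×)²; places V = {2, 3, 5, 7, 11, 13, 17, 29, 37, ∞}.
(a,b)_7: α=-6, u≡3; β=-6, v≡4 (mod 7); (3|7)=-1, (4|7)=+1; sign (−1)^0·-1^-6·+1^-6 = +1.
(a,b)_17: α=5, u≡2; β=1, v≡2 (mod 17); (2|17)=+1, (2|17)=+1; sign (−1)^0·+1^1·+1^5 = +1.
(a,b)_13: α=7, u≡4; β=4, v≡9 (mod 13); (4|13)=+1, (9|13)=+1; sign (−1)^0·+1^4·+1^7 = +1.
(a,b)_2: α=6, β=3; u≡3, v≡1 (mod 8); ε(u)ε(v)=1·0, αω(v)=6·0, βω(u)=3·1; sum ≡ 1  ⇒  -1.
(a,b)_5: α=-4, u≡4; β=-2, v≡4 (mod 5); (4|5)=+1, (4|5)=+1; sign (−1)^0·+1^-2·+1^-4 = +1.
(a,b)_11: α=0, u≡8; β=1, v≡3 (mod 11); (8|11)=-1, (3|11)=+1; sign (−1)^0·-1^1·+1^0 = -1.
(a,b)_29: α=2, u≡14; β=1, v≡12 (mod 29); (14|29)=-1, (12|29)=-1; sign (−1)^0·-1^1·-1^2 = -1.
(a,b)_37: α=2, u≡4; β=2, v≡31 (mod 37); (4|37)=+1, (31|37)=-1; sign (−1)^0·+1^2·-1^2 = +1.
(a,b)_∞: sgn(-221)=−, sgn(-10846)=−, so -1.
(a,b)_3: α=0, u≡1; β=2, v≡2 (mod 3); (1|3)=+1, (2|3)=-1; sign (−1)^0·+1^2·-1^0 = +1.
(-221, -10846 / ℚ) ramifies at {2, 11, 29, ∞}: a division algebra.

[2, 11, 29, inf]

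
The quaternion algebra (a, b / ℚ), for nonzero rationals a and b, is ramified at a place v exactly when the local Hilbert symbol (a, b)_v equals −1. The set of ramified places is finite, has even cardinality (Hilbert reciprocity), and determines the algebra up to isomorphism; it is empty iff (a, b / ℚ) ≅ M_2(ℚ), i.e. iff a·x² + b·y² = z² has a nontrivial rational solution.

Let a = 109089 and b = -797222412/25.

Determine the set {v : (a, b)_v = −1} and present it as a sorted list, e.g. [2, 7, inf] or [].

(a, b) ≡ (12121, -2460563) mod (ℚ^×)²; places V = {2, 3, 5, 7, 17, 23, 29, 31, ∞}.
(a,b)_3: α=2, u≡1; β=4, v≡1 (mod 3); (1|3)=+1, (1|3)=+1; sign (−1)^0·+1^4·+1^2 = +1.
(a,b)_23: α=1, u≡5; β=1, v≡15 (mod 23); (5|23)=-1, (15|23)=-1; sign (−1)^1·-1^1·-1^1 = -1.
(a,b)_31: α=1, u≡16; β=1, v≡20 (mod 31); (16|31)=+1, (20|31)=+1; sign (−1)^1·+1^1·+1^1 = -1.
(a,b)_∞: sgn(12121)=+, sgn(-2460563)=−, so +1.
(a,b)_17: α=1, u≡8; β=1, v≡2 (mod 17); (8|17)=+1, (2|17)=+1; sign (−1)^0·+1^1·+1^1 = +1.
(a,b)_7: α=0, u≡1; β=1, v≡5 (mod 7); (1|7)=+1, (5|7)=-1; sign (−1)^0·+1^1·-1^0 = +1.
(a,b)_2: α=0, β=2; u≡1, v≡5 (mod 8); ε(u)ε(v)=0·0, αω(v)=0·1, βω(u)=2·0; sum ≡ 0  ⇒  +1.
(a,b)_29: α=0, u≡20; β=1, v≡13 (mod 29); (20|29)=+1, (13|29)=+1; sign (−1)^0·+1^1·+1^0 = +1.
(a,b)_5: α=0, u≡4; β=-2, v≡3 (mod 5); (4|5)=+1, (3|5)=-1; sign (−1)^0·+1^-2·-1^0 = +1.
(12121, -2460563 / ℚ) ramifies at {23, 31}: a division algebra.

[23, 31]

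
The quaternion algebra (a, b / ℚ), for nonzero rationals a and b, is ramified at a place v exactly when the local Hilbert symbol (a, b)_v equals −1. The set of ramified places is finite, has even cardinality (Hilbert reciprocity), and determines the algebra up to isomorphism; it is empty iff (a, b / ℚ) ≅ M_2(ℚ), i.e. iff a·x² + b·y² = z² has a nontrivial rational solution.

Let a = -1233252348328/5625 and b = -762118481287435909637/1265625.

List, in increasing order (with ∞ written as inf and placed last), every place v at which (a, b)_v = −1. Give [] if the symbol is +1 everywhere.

[7, inf]

(a, b) ≡ (-442, -77) mod (ℚ^×)²; places V = {2, 3, 5, 7, 11, 13, 17, ∞}.
(a,b)_11: α=2, u≡4; β=5, v≡1 (mod 11); (4|11)=+1, (1|11)=+1; sign (−1)^0·+1^5·+1^2 = +1.
(a,b)_3: α=-2, u≡2; β=-4, v≡1 (mod 3); (2|3)=-1, (1|3)=+1; sign (−1)^0·-1^-4·+1^-2 = +1.
(a,b)_2: α=3, β=0; u≡3, v≡3 (mod 8); ε(u)ε(v)=1·1, αω(v)=3·1, βω(u)=0·1; sum ≡ 0  ⇒  +1.
(a,b)_∞: sgn(-442)=−, sgn(-77)=−, so -1.
(a,b)_13: α=1, u≡5; β=2, v≡10 (mod 13); (5|13)=-1, (10|13)=+1; sign (−1)^0·-1^2·+1^1 = +1.
(a,b)_17: α=1, u≡15; β=2, v≡1 (mod 17); (15|17)=+1, (1|17)=+1; sign (−1)^0·+1^2·+1^1 = +1.
(a,b)_7: α=8, u≡5; β=13, v≡6 (mod 7); (5|7)=-1, (6|7)=-1; sign (−1)^0·-1^13·-1^8 = -1.
(a,b)_5: α=-4, u≡3; β=-6, v≡3 (mod 5); (3|5)=-1, (3|5)=-1; sign (−1)^0·-1^-6·-1^-4 = +1.
Ram(-442, -77) = {7, ∞}; no ℚ_7-point on the conic.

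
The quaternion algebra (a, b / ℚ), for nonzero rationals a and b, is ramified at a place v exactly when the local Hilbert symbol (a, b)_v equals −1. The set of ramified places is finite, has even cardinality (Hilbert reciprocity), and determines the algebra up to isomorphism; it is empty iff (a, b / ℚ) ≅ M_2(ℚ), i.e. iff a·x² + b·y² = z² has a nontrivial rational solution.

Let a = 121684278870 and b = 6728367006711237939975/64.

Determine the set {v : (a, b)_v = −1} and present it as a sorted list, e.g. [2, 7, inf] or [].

[2, 53]

(a, b) ≡ (98230, 159) mod (ℚ^×)²; places V = {2, 3, 5, 7, 11, 17, 19, 47, 53, ∞}.
(a,b)_5: α=1, u≡4; β=2, v≡1 (mod 5); (4|5)=+1, (1|5)=+1; sign (−1)^0·+1^2·+1^1 = +1.
(a,b)_11: α=1, u≡3; β=2, v≡4 (mod 11); (3|11)=+1, (4|11)=+1; sign (−1)^0·+1^2·+1^1 = +1.
(a,b)_7: α=2, u≡3; β=4, v≡3 (mod 7); (3|7)=-1, (3|7)=-1; sign (−1)^0·-1^4·-1^2 = +1.
(a,b)_19: α=1, u≡14; β=2, v≡4 (mod 19); (14|19)=-1, (4|19)=+1; sign (−1)^0·-1^2·+1^1 = +1.
(a,b)_∞: sgn(98230)=+, sgn(159)=+, so +1.
(a,b)_3: α=2, u≡1; β=3, v≡2 (mod 3); (1|3)=+1, (2|3)=-1; sign (−1)^0·+1^3·-1^2 = +1.
(a,b)_47: α=1, u≡15; β=2, v≡12 (mod 47); (15|47)=-1, (12|47)=+1; sign (−1)^0·-1^2·+1^1 = +1.
(a,b)_2: α=1, β=-6; u≡3, v≡7 (mod 8); ε(u)ε(v)=1·1, αω(v)=1·0, βω(u)=-6·1; sum ≡ 1  ⇒  -1.
(a,b)_17: α=0, u≡1; β=2, v≡3 (mod 17); (1|17)=+1, (3|17)=-1; sign (−1)^0·+1^2·-1^0 = +1.
(a,b)_53: α=2, u≡39; β=3, v≡26 (mod 53); (39|53)=-1, (26|53)=-1; sign (−1)^0·-1^3·-1^2 = -1.
Ram(98230, 159) = {2, 53}; no ℚ_2-point on the conic.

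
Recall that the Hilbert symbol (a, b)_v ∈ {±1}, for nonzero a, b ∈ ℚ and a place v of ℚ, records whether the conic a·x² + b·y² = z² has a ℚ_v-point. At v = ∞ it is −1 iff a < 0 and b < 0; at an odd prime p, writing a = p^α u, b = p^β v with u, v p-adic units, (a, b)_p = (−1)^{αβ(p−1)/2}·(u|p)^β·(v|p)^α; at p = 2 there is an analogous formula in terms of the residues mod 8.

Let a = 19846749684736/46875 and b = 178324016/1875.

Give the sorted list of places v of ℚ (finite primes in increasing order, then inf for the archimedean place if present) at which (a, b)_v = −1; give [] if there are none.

(a, b) ≡ (19227, 33435753) mod (ℚ^×)²; places V = {2, 3, 5, 13, 17, 29, 37, 47, ∞}.
(a,b)_47: α=2, u≡42; β=1, v≡27 (mod 47); (42|47)=+1, (27|47)=+1; sign (−1)^0·+1^1·+1^2 = +1.
(a,b)_∞: sgn(19227)=+, sgn(33435753)=+, so +1.
(a,b)_13: α=1, u≡4; β=1, v≡3 (mod 13); (4|13)=+1, (3|13)=+1; sign (−1)^0·+1^1·+1^1 = +1.
(a,b)_17: α=1, u≡16; β=1, v≡14 (mod 17); (16|17)=+1, (14|17)=-1; sign (−1)^0·+1^1·-1^1 = -1.
(a,b)_29: α=1, u≡20; β=1, v≡23 (mod 29); (20|29)=+1, (23|29)=+1; sign (−1)^0·+1^1·+1^1 = +1.
(a,b)_3: α=-1, u≡1; β=-1, v≡2 (mod 3); (1|3)=+1, (2|3)=-1; sign (−1)^1·+1^-1·-1^-1 = +1.
(a,b)_37: α=2, u≡32; β=1, v≡29 (mod 37); (32|37)=-1, (29|37)=-1; sign (−1)^0·-1^1·-1^2 = -1.
(a,b)_5: α=-6, u≡2; β=-4, v≡2 (mod 5); (2|5)=-1, (2|5)=-1; sign (−1)^0·-1^-4·-1^-6 = +1.
(a,b)_2: α=10, β=4; u≡3, v≡1 (mod 8); ε(u)ε(v)=1·0, αω(v)=10·0, βω(u)=4·1; sum ≡ 0  ⇒  +1.
Ram(19227, 33435753) = {17, 37}; no ℚ_17-point on the conic.

[17, 37]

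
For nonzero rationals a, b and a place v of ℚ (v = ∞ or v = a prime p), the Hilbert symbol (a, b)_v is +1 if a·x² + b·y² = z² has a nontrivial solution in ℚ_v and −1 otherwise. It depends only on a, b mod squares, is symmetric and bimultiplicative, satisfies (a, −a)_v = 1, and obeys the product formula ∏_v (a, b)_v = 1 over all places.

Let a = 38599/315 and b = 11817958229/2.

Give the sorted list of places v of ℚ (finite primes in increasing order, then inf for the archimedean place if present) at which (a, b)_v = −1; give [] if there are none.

(a, b) ≡ (11165, 682) mod (ℚ^×)²; places V = {2, 3, 5, 7, 11, 29, 31, ∞}.
(a,b)_5: α=-1, u≡3; β=0, v≡2 (mod 5); (3|5)=-1, (2|5)=-1; sign (−1)^0·-1^0·-1^-1 = -1.
(a,b)_3: α=-2, u≡2; β=0, v≡1 (mod 3); (2|3)=-1, (1|3)=+1; sign (−1)^0·-1^0·+1^-2 = +1.
(a,b)_31: α=0, u≡7; β=1, v≡3 (mod 31); (7|31)=+1, (3|31)=-1; sign (−1)^0·+1^1·-1^0 = +1.
(a,b)_29: α=1, u≡8; β=4, v≡17 (mod 29); (8|29)=-1, (17|29)=-1; sign (−1)^0·-1^4·-1^1 = -1.
(a,b)_11: α=3, u≡1; β=1, v≡7 (mod 11); (1|11)=+1, (7|11)=-1; sign (−1)^1·+1^1·-1^3 = +1.
(a,b)_2: α=0, β=-1; u≡5, v≡5 (mod 8); ε(u)ε(v)=0·0, αω(v)=0·1, βω(u)=-1·1; sum ≡ 1  ⇒  -1.
(a,b)_7: α=-1, u≡5; β=2, v≡6 (mod 7); (5|7)=-1, (6|7)=-1; sign (−1)^0·-1^2·-1^-1 = -1.
(a,b)_∞: sgn(11165)=+, sgn(682)=+, so +1.
|Ram(11165, 682)| = 4, even; anisotropic at {2, 5, 7, 29}.

[2, 5, 7, 29]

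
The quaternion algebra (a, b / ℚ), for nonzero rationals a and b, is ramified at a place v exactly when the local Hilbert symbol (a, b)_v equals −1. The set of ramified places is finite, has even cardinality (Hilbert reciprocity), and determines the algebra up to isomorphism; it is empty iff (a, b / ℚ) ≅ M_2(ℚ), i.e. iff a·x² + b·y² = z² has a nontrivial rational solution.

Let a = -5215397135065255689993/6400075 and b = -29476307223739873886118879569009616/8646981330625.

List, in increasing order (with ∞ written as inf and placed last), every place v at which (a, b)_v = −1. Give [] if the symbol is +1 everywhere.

[11, 17, 19, inf]

Mod squares: a ≡ -167739, b ≡ -741. Check v ∈ {∞, 2, 3, 5, 11, 13, 17, 19, 23, 29, 37}.
v=17: a=17^-1·(≡11), b=17^-4·(≡3) mod 17; (11|17)=-1, (3|17)=-1; (−1)^{-1·-4·8}·(-1)^-4·(-1)^-1 = -1.
v=∞: -167739 < 0 and -741 < 0  ⇒  (a,b)_∞ = -1.
v=11: a=11^-1·(≡10), b=11^-2·(≡2) mod 11; (10|11)=-1, (2|11)=-1; (−1)^{-1·-2·5}·(-1)^-2·(-1)^-1 = -1.
v=23: a=23^3·(≡11), b=23^4·(≡9) mod 23; (11|23)=-1, (9|23)=+1; (−1)^{3·4·11}·(-1)^4·(+1)^3 = +1.
v=3: a=3^17·(≡1), b=3^31·(≡2) mod 3; (1|3)=+1, (2|3)=-1; (−1)^{17·31·1}·(+1)^31·(-1)^17 = +1.
v=13: a=13^1·(≡6), b=13^3·(≡2) mod 13; (6|13)=-1, (2|13)=-1; (−1)^{1·3·6}·(-1)^3·(-1)^1 = +1.
v=5: a=5^-2·(≡4), b=5^-4·(≡1) mod 5; (4|5)=+1, (1|5)=+1; (−1)^{-2·-4·2}·(+1)^-4·(+1)^-2 = +1.
v=2: v_2(a)=0, v_2(b)=4; units ≡ 5, 3 (mod 8); ε·ε+αω+βω = 0·1+0·1+4·1 ≡ 0  ⇒  (a,b)_2 = +1.
v=37: a=37^-2·(≡13), b=37^-2·(≡11) mod 37; (13|37)=-1, (11|37)=+1; (−1)^{-2·-2·18}·(-1)^-2·(+1)^-2 = +1.
v=19: a=19^2·(≡8), b=19^3·(≡2) mod 19; (8|19)=-1, (2|19)=-1; (−1)^{2·3·9}·(-1)^3·(-1)^2 = -1.
v=29: a=29^4·(≡27), b=29^4·(≡5) mod 29; (27|29)=-1, (5|29)=+1; (−1)^{4·4·14}·(-1)^4·(+1)^4 = +1.
|Ram(-167739, -741)| = 4, even; anisotropic at {11, 17, 19, ∞}.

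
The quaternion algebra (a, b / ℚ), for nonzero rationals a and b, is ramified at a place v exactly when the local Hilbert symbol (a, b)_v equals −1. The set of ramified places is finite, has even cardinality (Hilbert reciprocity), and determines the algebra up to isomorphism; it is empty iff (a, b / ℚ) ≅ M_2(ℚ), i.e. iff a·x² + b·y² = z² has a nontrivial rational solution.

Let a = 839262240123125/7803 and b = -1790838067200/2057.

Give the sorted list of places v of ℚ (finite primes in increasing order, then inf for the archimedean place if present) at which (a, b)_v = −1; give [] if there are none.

Mod squares: a ≡ 12831, b ≡ -134589. Check v ∈ {∞, 2, 3, 5, 7, 11, 13, 17, 29, 47}.
v=∞: 12831 > 0 and -134589 < 0  ⇒  (a,b)_∞ = +1.
v=3: a=3^-3·(≡2), b=3^1·(≡2) mod 3; (2|3)=-1, (2|3)=-1; (−1)^{-3·1·1}·(-1)^1·(-1)^-3 = -1.
v=29: a=29^2·(≡13), b=29^1·(≡1) mod 29; (13|29)=+1, (1|29)=+1; (−1)^{2·1·14}·(+1)^1·(+1)^2 = +1.
v=2: v_2(a)=0, v_2(b)=12; units ≡ 7, 3 (mod 8); ε·ε+αω+βω = 1·1+0·1+12·0 ≡ 1  ⇒  (a,b)_2 = -1.
v=17: a=17^-2·(≡2), b=17^-1·(≡3) mod 17; (2|17)=+1, (3|17)=-1; (−1)^{-2·-1·8}·(+1)^-1·(-1)^-2 = +1.
v=47: a=47^3·(≡5), b=47^2·(≡35) mod 47; (5|47)=-1, (35|47)=-1; (−1)^{3·2·23}·(-1)^2·(-1)^3 = -1.
v=7: a=7^1·(≡6), b=7^1·(≡1) mod 7; (6|7)=-1, (1|7)=+1; (−1)^{1·1·3}·(-1)^1·(+1)^1 = +1.
v=11: a=11^0·(≡4), b=11^-2·(≡10) mod 11; (4|11)=+1, (10|11)=-1; (−1)^{0·-2·5}·(+1)^-2·(-1)^0 = +1.
v=5: a=5^4·(≡4), b=5^2·(≡1) mod 5; (4|5)=+1, (1|5)=+1; (−1)^{4·2·2}·(+1)^2·(+1)^4 = +1.
v=13: a=13^3·(≡1), b=13^1·(≡5) mod 13; (1|13)=+1, (5|13)=-1; (−1)^{3·1·6}·(+1)^1·(-1)^3 = -1.
Ram(12831, -134589) = {2, 3, 13, 47}; no ℚ_2-point on the conic.

[2, 3, 13, 47]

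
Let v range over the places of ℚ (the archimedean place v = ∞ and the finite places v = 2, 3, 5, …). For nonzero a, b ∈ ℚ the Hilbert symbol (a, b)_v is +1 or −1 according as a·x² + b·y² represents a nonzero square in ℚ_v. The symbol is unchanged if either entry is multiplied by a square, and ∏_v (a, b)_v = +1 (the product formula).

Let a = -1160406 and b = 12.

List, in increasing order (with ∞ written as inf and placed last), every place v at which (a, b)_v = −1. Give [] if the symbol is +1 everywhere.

[2, 3, 19, 29]

(a, b) ≡ (-14326, 3) mod (ℚ^×)²; places V = {2, 3, 13, 19, 29, ∞}.
(a,b)_29: α=1, u≡6; β=0, v≡12 (mod 29); (6|29)=+1, (12|29)=-1; sign (−1)^0·+1^0·-1^1 = -1.
(a,b)_3: α=4, u≡2; β=1, v≡1 (mod 3); (2|3)=-1, (1|3)=+1; sign (−1)^0·-1^1·+1^4 = -1.
(a,b)_2: α=1, β=2; u≡5, v≡3 (mod 8); ε(u)ε(v)=0·1, αω(v)=1·1, βω(u)=2·1; sum ≡ 1  ⇒  -1.
(a,b)_∞: sgn(-14326)=−, sgn(3)=+, so +1.
(a,b)_13: α=1, u≡9; β=0, v≡12 (mod 13); (9|13)=+1, (12|13)=+1; sign (−1)^0·+1^0·+1^1 = +1.
(a,b)_19: α=1, u≡11; β=0, v≡12 (mod 19); (11|19)=+1, (12|19)=-1; sign (−1)^0·+1^0·-1^1 = -1.
(-14326, 3 / ℚ) ramifies at {2, 3, 19, 29}: a division algebra.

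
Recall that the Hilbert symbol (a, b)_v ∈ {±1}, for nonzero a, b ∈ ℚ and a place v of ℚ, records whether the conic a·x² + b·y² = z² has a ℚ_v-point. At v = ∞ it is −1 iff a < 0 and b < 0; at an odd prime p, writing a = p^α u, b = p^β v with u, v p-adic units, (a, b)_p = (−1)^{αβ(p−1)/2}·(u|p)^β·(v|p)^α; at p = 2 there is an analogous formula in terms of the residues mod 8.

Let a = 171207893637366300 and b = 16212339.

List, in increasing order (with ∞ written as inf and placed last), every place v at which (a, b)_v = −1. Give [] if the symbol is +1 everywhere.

[2, 19]

Mod squares: a ≡ 247, b ≡ 10659. Check v ∈ {∞, 2, 3, 5, 11, 13, 17, 19}.
v=2: v_2(a)=2, v_2(b)=0; units ≡ 7, 3 (mod 8); ε·ε+αω+βω = 1·1+2·1+0·0 ≡ 1  ⇒  (a,b)_2 = -1.
v=5: a=5^2·(≡2), b=5^0·(≡4) mod 5; (2|5)=-1, (4|5)=+1; (−1)^{2·0·2}·(-1)^0·(+1)^2 = +1.
v=13: a=13^3·(≡7), b=13^2·(≡4) mod 13; (7|13)=-1, (4|13)=+1; (−1)^{3·2·6}·(-1)^2·(+1)^3 = +1.
v=11: a=11^2·(≡4), b=11^1·(≡3) mod 11; (4|11)=+1, (3|11)=+1; (−1)^{2·1·5}·(+1)^1·(+1)^2 = +1.
v=17: a=17^2·(≡16), b=17^1·(≡1) mod 17; (16|17)=+1, (1|17)=+1; (−1)^{2·1·8}·(+1)^1·(+1)^2 = +1.
v=3: a=3^2·(≡1), b=3^3·(≡1) mod 3; (1|3)=+1, (1|3)=+1; (−1)^{2·3·1}·(+1)^3·(+1)^2 = +1.
v=19: a=19^5·(≡15), b=19^1·(≡10) mod 19; (15|19)=-1, (10|19)=-1; (−1)^{5·1·9}·(-1)^1·(-1)^5 = -1.
v=∞: 247 > 0 and 10659 > 0  ⇒  (a,b)_∞ = +1.
Ram(247, 10659) = {2, 19}; no ℚ_2-point on the conic.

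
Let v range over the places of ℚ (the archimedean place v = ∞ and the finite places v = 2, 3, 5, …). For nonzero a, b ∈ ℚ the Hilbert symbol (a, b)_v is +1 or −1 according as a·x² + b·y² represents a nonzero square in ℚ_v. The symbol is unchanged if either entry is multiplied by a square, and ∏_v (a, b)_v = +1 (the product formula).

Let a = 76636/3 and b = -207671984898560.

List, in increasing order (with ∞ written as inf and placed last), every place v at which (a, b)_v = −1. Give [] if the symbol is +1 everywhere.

(a, b) ≡ (1173, -2210) mod (ℚ^×)²; places V = {2, 3, 5, 7, 13, 17, 23, ∞}.
(a,b)_23: α=1, u≡22; β=2, v≡11 (mod 23); (22|23)=-1, (11|23)=-1; sign (−1)^0·-1^2·-1^1 = -1.
(a,b)_3: α=-1, u≡1; β=0, v≡1 (mod 3); (1|3)=+1, (1|3)=+1; sign (−1)^0·+1^0·+1^-1 = +1.
(a,b)_2: α=2, β=9; u≡5, v≡7 (mod 8); ε(u)ε(v)=0·1, αω(v)=2·0, βω(u)=9·1; sum ≡ 1  ⇒  -1.
(a,b)_7: α=2, u≡1; β=4, v≡1 (mod 7); (1|7)=+1, (1|7)=+1; sign (−1)^0·+1^4·+1^2 = +1.
(a,b)_17: α=1, u≡1; β=3, v≡14 (mod 17); (1|17)=+1, (14|17)=-1; sign (−1)^0·+1^3·-1^1 = -1.
(a,b)_13: α=0, u≡9; β=1, v≡10 (mod 13); (9|13)=+1, (10|13)=+1; sign (−1)^0·+1^1·+1^0 = +1.
(a,b)_5: α=0, u≡2; β=1, v≡3 (mod 5); (2|5)=-1, (3|5)=-1; sign (−1)^0·-1^1·-1^0 = -1.
(a,b)_∞: sgn(1173)=+, sgn(-2210)=−, so +1.
(1173, -2210 / ℚ) ramifies at {2, 5, 17, 23}: a division algebra.

[2, 5, 17, 23]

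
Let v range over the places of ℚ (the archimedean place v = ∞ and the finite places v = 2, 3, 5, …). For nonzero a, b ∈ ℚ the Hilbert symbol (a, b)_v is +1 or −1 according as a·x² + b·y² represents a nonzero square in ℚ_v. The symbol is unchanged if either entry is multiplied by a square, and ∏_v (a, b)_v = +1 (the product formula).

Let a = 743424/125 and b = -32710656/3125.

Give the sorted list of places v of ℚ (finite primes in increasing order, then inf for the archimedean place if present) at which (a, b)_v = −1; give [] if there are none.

[3, 11]

(a, b) ≡ (30, -330) mod (ℚ^×)²; places V = {2, 3, 5, 11, ∞}.
(a,b)_2: α=11, β=13; u≡7, v≡3 (mod 8); ε(u)ε(v)=1·1, αω(v)=11·1, βω(u)=13·0; sum ≡ 0  ⇒  +1.
(a,b)_5: α=-3, u≡4; β=-5, v≡4 (mod 5); (4|5)=+1, (4|5)=+1; sign (−1)^0·+1^-5·+1^-3 = +1.
(a,b)_3: α=1, u≡1; β=1, v≡1 (mod 3); (1|3)=+1, (1|3)=+1; sign (−1)^1·+1^1·+1^1 = -1.
(a,b)_11: α=2, u≡7; β=3, v≡9 (mod 11); (7|11)=-1, (9|11)=+1; sign (−1)^0·-1^3·+1^2 = -1.
(a,b)_∞: sgn(30)=+, sgn(-330)=−, so +1.
(30, -330 / ℚ) ramifies at {3, 11}: a division algebra.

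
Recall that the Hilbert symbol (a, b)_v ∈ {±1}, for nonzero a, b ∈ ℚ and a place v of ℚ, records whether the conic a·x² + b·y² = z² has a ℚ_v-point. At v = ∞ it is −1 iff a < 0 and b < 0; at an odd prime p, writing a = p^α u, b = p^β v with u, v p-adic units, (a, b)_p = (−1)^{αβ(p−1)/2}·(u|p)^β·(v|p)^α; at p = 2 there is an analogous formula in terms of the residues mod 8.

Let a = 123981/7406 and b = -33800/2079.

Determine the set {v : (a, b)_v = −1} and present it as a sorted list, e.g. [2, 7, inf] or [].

Mod squares: a ≡ 6006, b ≡ -462. Check v ∈ {∞, 2, 3, 5, 7, 11, 13, 17, 23}.
v=23: a=23^-2·(≡9), b=23^0·(≡19) mod 23; (9|23)=+1, (19|23)=-1; (−1)^{-2·0·11}·(+1)^0·(-1)^-2 = +1.
v=2: v_2(a)=-1, v_2(b)=3; units ≡ 3, 1 (mod 8); ε·ε+αω+βω = 1·0+-1·0+3·1 ≡ 1  ⇒  (a,b)_2 = -1.
v=17: a=17^2·(≡5), b=17^0·(≡6) mod 17; (5|17)=-1, (6|17)=-1; (−1)^{2·0·8}·(-1)^0·(-1)^2 = +1.
v=3: a=3^1·(≡1), b=3^-3·(≡2) mod 3; (1|3)=+1, (2|3)=-1; (−1)^{1·-3·1}·(+1)^-3·(-1)^1 = +1.
v=13: a=13^1·(≡11), b=13^2·(≡5) mod 13; (11|13)=-1, (5|13)=-1; (−1)^{1·2·6}·(-1)^2·(-1)^1 = -1.
v=∞: 6006 > 0 and -462 < 0  ⇒  (a,b)_∞ = +1.
v=5: a=5^0·(≡1), b=5^2·(≡2) mod 5; (1|5)=+1, (2|5)=-1; (−1)^{0·2·2}·(+1)^2·(-1)^0 = +1.
v=7: a=7^-1·(≡4), b=7^-1·(≡1) mod 7; (4|7)=+1, (1|7)=+1; (−1)^{-1·-1·3}·(+1)^-1·(+1)^-1 = -1.
v=11: a=11^1·(≡6), b=11^-1·(≡7) mod 11; (6|11)=-1, (7|11)=-1; (−1)^{1·-1·5}·(-1)^-1·(-1)^1 = -1.
|Ram(6006, -462)| = 4, even; anisotropic at {2, 7, 11, 13}.

[2, 7, 11, 13]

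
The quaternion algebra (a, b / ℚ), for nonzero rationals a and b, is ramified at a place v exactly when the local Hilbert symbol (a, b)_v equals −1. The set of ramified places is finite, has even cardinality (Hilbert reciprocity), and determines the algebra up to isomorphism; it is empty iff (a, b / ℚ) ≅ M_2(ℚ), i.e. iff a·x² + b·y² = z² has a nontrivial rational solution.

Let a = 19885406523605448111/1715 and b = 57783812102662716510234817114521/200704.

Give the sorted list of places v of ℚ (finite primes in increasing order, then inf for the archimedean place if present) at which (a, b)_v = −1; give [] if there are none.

(a, b) ≡ (2127685, 6721) mod (ℚ^×)²; places V = {2, 3, 5, 7, 11, 13, 23, 31, 37, 47, 53, ∞}.
(a,b)_∞: sgn(2127685)=+, sgn(6721)=+, so +1.
(a,b)_23: α=2, u≡3; β=4, v≡5 (mod 23); (3|23)=+1, (5|23)=-1; sign (−1)^0·+1^4·-1^2 = +1.
(a,b)_13: α=4, u≡12; β=5, v≡12 (mod 13); (12|13)=+1, (12|13)=+1; sign (−1)^0·+1^5·+1^4 = +1.
(a,b)_2: α=0, β=-12; u≡5, v≡1 (mod 8); ε(u)ε(v)=0·0, αω(v)=0·0, βω(u)=-12·1; sum ≡ 0  ⇒  +1.
(a,b)_5: α=-1, u≡2; β=0, v≡4 (mod 5); (2|5)=-1, (4|5)=+1; sign (−1)^0·-1^0·+1^-1 = +1.
(a,b)_7: α=-3, u≡4; β=-2, v≡2 (mod 7); (4|7)=+1, (2|7)=+1; sign (−1)^0·+1^-2·+1^-3 = +1.
(a,b)_31: α=1, u≡20; β=2, v≡20 (mod 31); (20|31)=+1, (20|31)=+1; sign (−1)^0·+1^2·+1^1 = +1.
(a,b)_3: α=4, u≡1; β=2, v≡1 (mod 3); (1|3)=+1, (1|3)=+1; sign (−1)^0·+1^2·+1^4 = +1.
(a,b)_11: α=2, u≡2; β=5, v≡7 (mod 11); (2|11)=-1, (7|11)=-1; sign (−1)^0·-1^5·-1^2 = -1.
(a,b)_37: α=1, u≡1; β=2, v≡23 (mod 37); (1|37)=+1, (23|37)=-1; sign (−1)^0·+1^2·-1^1 = -1.
(a,b)_53: α=1, u≡16; β=2, v≡38 (mod 53); (16|53)=+1, (38|53)=+1; sign (−1)^0·+1^2·+1^1 = +1.
(a,b)_47: α=2, u≡37; β=3, v≡4 (mod 47); (37|47)=+1, (4|47)=+1; sign (−1)^0·+1^3·+1^2 = +1.
(2127685, 6721 / ℚ) ramifies at {11, 37}: a division algebra.

[11, 37]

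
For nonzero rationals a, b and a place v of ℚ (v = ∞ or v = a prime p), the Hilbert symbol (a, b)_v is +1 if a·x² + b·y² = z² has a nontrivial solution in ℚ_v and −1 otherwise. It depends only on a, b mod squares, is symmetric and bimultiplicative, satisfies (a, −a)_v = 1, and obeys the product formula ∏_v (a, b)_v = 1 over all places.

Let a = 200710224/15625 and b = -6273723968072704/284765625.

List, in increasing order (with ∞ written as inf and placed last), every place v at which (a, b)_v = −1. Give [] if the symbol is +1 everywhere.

Mod squares: a ≡ 429, b ≡ -19. Check v ∈ {∞, 2, 3, 5, 11, 13, 19}.
v=5: a=5^-6·(≡4), b=5^-8·(≡4) mod 5; (4|5)=+1, (4|5)=+1; (−1)^{-6·-8·2}·(+1)^-8·(+1)^-6 = +1.
v=11: a=11^1·(≡7), b=11^4·(≡4) mod 11; (7|11)=-1, (4|11)=+1; (−1)^{1·4·5}·(-1)^4·(+1)^1 = +1.
v=13: a=13^1·(≡7), b=13^2·(≡5) mod 13; (7|13)=-1, (5|13)=-1; (−1)^{1·2·6}·(-1)^2·(-1)^1 = -1.
v=∞: 429 > 0 and -19 < 0  ⇒  (a,b)_∞ = +1.
v=19: a=19^2·(≡9), b=19^5·(≡12) mod 19; (9|19)=+1, (12|19)=-1; (−1)^{2·5·9}·(+1)^5·(-1)^2 = +1.
v=3: a=3^5·(≡2), b=3^-6·(≡2) mod 3; (2|3)=-1, (2|3)=-1; (−1)^{5·-6·1}·(-1)^-6·(-1)^5 = -1.
v=2: v_2(a)=4, v_2(b)=10; units ≡ 5, 5 (mod 8); ε·ε+αω+βω = 0·0+4·1+10·1 ≡ 0  ⇒  (a,b)_2 = +1.
(429, -19 / ℚ) ramifies at {3, 13}: a division algebra.

[3, 13]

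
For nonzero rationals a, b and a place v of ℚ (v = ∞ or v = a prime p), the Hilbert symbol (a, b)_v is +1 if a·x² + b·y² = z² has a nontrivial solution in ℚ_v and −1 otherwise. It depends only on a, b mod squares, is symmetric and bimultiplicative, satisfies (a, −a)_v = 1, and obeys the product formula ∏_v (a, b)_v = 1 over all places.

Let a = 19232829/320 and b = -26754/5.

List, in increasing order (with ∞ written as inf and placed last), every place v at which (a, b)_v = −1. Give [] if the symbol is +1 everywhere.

Mod squares: a ≡ 105, b ≡ -2730. Check v ∈ {∞, 2, 3, 5, 7, 11, 13, 29}.
v=29: a=29^2·(≡17), b=29^0·(≡20) mod 29; (17|29)=-1, (20|29)=+1; (−1)^{2·0·14}·(-1)^0·(+1)^2 = +1.
v=5: a=5^-1·(≡1), b=5^-1·(≡1) mod 5; (1|5)=+1, (1|5)=+1; (−1)^{-1·-1·2}·(+1)^-1·(+1)^-1 = +1.
v=3: a=3^3·(≡2), b=3^1·(≡2) mod 3; (2|3)=-1, (2|3)=-1; (−1)^{3·1·1}·(-1)^1·(-1)^3 = -1.
v=11: a=11^2·(≡10), b=11^0·(≡4) mod 11; (10|11)=-1, (4|11)=+1; (−1)^{2·0·5}·(-1)^0·(+1)^2 = +1.
v=13: a=13^0·(≡12), b=13^1·(≡7) mod 13; (12|13)=+1, (7|13)=-1; (−1)^{0·1·6}·(+1)^1·(-1)^0 = +1.
v=∞: 105 > 0 and -2730 < 0  ⇒  (a,b)_∞ = +1.
v=2: v_2(a)=-6, v_2(b)=1; units ≡ 1, 3 (mod 8); ε·ε+αω+βω = 0·1+-6·1+1·0 ≡ 0  ⇒  (a,b)_2 = +1.
v=7: a=7^1·(≡1), b=7^3·(≡4) mod 7; (1|7)=+1, (4|7)=+1; (−1)^{1·3·3}·(+1)^3·(+1)^1 = -1.
Ram(105, -2730) = {3, 7}; no ℚ_3-point on the conic.

[3, 7]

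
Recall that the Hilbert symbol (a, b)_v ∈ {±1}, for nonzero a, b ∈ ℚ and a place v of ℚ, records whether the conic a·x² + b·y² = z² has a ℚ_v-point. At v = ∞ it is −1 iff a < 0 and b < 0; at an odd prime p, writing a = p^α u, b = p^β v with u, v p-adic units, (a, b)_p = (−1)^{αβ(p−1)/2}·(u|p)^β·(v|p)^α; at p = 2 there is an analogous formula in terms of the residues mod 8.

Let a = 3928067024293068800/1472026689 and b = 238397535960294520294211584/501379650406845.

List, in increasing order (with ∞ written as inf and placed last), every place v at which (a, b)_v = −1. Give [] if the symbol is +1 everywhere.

(a, b) ≡ (566618, 5) mod (ℚ^×)²; places V = {2, 3, 5, 7, 11, 13, 17, 19, 23, 29, 31, 37, ∞}.
(a,b)_3: α=-6, u≡2; β=-10, v≡2 (mod 3); (2|3)=-1, (2|3)=-1; sign (−1)^0·-1^-10·-1^-6 = +1.
(a,b)_37: α=1, u≡28; β=2, v≡24 (mod 37); (28|37)=+1, (24|37)=-1; sign (−1)^0·+1^2·-1^1 = -1.
(a,b)_5: α=2, u≡3; β=-1, v≡1 (mod 5); (3|5)=-1, (1|5)=+1; sign (−1)^0·-1^-1·+1^2 = -1.
(a,b)_23: α=0, u≡1; β=2, v≡20 (mod 23); (1|23)=+1, (20|23)=-1; sign (−1)^0·+1^2·-1^0 = +1.
(a,b)_29: α=-2, u≡25; β=-4, v≡7 (mod 29); (25|29)=+1, (7|29)=+1; sign (−1)^0·+1^-4·+1^-2 = +1.
(a,b)_2: α=17, β=40; u≡5, v≡5 (mod 8); ε(u)ε(v)=0·0, αω(v)=17·1, βω(u)=40·1; sum ≡ 1  ⇒  -1.
(a,b)_11: α=4, u≡10; β=6, v≡9 (mod 11); (10|11)=-1, (9|11)=+1; sign (−1)^0·-1^6·+1^4 = +1.
(a,b)_31: α=1, u≡20; β=0, v≡18 (mod 31); (20|31)=+1, (18|31)=+1; sign (−1)^0·+1^0·+1^1 = +1.
(a,b)_13: α=1, u≡1; β=2, v≡11 (mod 13); (1|13)=+1, (11|13)=-1; sign (−1)^0·+1^2·-1^1 = -1.
(a,b)_7: α=-4, u≡3; β=-4, v≡3 (mod 7); (3|7)=-1, (3|7)=-1; sign (−1)^0·-1^-4·-1^-4 = +1.
(a,b)_17: α=2, u≡13; β=0, v≡10 (mod 17); (13|17)=+1, (10|17)=-1; sign (−1)^0·+1^0·-1^2 = +1.
(a,b)_19: α=1, u≡17; β=0, v≡6 (mod 19); (17|19)=+1, (6|19)=+1; sign (−1)^0·+1^0·+1^1 = +1.
(a,b)_∞: sgn(566618)=+, sgn(5)=+, so +1.
Ram(566618, 5) = {2, 5, 13, 37}; no ℚ_2-point on the conic.

[2, 5, 13, 37]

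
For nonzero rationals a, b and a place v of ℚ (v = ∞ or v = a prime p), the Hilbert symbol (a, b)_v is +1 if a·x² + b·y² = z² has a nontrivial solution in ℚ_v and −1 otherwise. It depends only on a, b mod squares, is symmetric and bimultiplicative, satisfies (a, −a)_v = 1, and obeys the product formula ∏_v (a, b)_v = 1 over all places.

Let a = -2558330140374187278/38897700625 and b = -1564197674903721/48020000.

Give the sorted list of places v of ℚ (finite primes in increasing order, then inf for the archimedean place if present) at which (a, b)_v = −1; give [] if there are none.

[29, inf]

(a, b) ≡ (-2958, -2) mod (ℚ^×)²; places V = {2, 3, 5, 7, 11, 13, 17, 23, 29, ∞}.
(a,b)_2: α=1, β=-5; u≡1, v≡7 (mod 8); ε(u)ε(v)=0·1, αω(v)=1·0, βω(u)=-5·0; sum ≡ 0  ⇒  +1.
(a,b)_7: α=-6, u≡6; β=-4, v≡3 (mod 7); (6|7)=-1, (3|7)=-1; sign (−1)^0·-1^-4·-1^-6 = +1.
(a,b)_13: α=0, u≡11; β=2, v≡5 (mod 13); (11|13)=-1, (5|13)=-1; sign (−1)^0·-1^2·-1^0 = +1.
(a,b)_29: α=5, u≡11; β=2, v≡26 (mod 29); (11|29)=-1, (26|29)=-1; sign (−1)^0·-1^2·-1^5 = -1.
(a,b)_3: α=1, u≡1; β=2, v≡1 (mod 3); (1|3)=+1, (1|3)=+1; sign (−1)^0·+1^2·+1^1 = +1.
(a,b)_5: α=-4, u≡2; β=-4, v≡2 (mod 5); (2|5)=-1, (2|5)=-1; sign (−1)^0·-1^-4·-1^-4 = +1.
(a,b)_17: α=5, u≡1; β=4, v≡9 (mod 17); (1|17)=+1, (9|17)=+1; sign (−1)^0·+1^4·+1^5 = +1.
(a,b)_∞: sgn(-2958)=−, sgn(-2)=−, so -1.
(a,b)_11: α=4, u≡9; β=4, v≡5 (mod 11); (9|11)=+1, (5|11)=+1; sign (−1)^0·+1^4·+1^4 = +1.
(a,b)_23: α=-2, u≡8; β=0, v≡19 (mod 23); (8|23)=+1, (19|23)=-1; sign (−1)^0·+1^0·-1^-2 = +1.
Ram(-2958, -2) = {29, ∞}; no ℚ_29-point on the conic.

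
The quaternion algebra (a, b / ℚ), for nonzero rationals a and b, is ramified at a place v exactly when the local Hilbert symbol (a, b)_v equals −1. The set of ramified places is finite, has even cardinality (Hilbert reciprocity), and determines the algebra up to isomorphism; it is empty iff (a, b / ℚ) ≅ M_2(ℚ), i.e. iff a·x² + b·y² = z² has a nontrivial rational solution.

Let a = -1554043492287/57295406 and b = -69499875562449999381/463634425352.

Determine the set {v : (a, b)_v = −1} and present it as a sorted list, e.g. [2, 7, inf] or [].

[3, 7, 13, inf]

Mod squares: a ≡ -2002, b ≡ -858. Check v ∈ {∞, 2, 3, 7, 11, 13, 17}.
v=13: a=13^3·(≡5), b=13^5·(≡10) mod 13; (5|13)=-1, (10|13)=+1; (−1)^{3·5·6}·(-1)^5·(+1)^3 = -1.
v=2: v_2(a)=-1, v_2(b)=-3; units ≡ 7, 3 (mod 8); ε·ε+αω+βω = 1·1+-1·1+-3·0 ≡ 0  ⇒  (a,b)_2 = +1.
v=17: a=17^-4·(≡15), b=17^-6·(≡4) mod 17; (15|17)=+1, (4|17)=+1; (−1)^{-4·-6·8}·(+1)^-6·(+1)^-4 = +1.
v=3: a=3^12·(≡2), b=3^19·(≡2) mod 3; (2|3)=-1, (2|3)=-1; (−1)^{12·19·1}·(-1)^19·(-1)^12 = -1.
v=11: a=11^3·(≡9), b=11^5·(≡7) mod 11; (9|11)=+1, (7|11)=-1; (−1)^{3·5·5}·(+1)^5·(-1)^3 = +1.
v=∞: -2002 < 0 and -858 < 0  ⇒  (a,b)_∞ = -1.
v=7: a=7^-3·(≡1), b=7^-4·(≡6) mod 7; (1|7)=+1, (6|7)=-1; (−1)^{-3·-4·3}·(+1)^-4·(-1)^-3 = -1.
|Ram(-2002, -858)| = 4, even; anisotropic at {3, 7, 13, ∞}.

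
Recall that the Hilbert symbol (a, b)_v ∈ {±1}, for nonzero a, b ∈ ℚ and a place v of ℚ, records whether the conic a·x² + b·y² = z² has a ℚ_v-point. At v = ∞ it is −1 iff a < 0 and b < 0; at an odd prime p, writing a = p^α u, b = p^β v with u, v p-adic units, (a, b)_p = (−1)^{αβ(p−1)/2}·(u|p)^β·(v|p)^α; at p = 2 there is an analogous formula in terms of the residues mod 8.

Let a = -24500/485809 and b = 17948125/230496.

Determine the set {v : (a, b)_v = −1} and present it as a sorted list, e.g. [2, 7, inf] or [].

(a, b) ≡ (-5, 78) mod (ℚ^×)²; places V = {2, 3, 5, 7, 13, 17, 41, 47, ∞}.
(a,b)_5: α=3, u≡1; β=4, v≡2 (mod 5); (1|5)=+1, (2|5)=-1; sign (−1)^0·+1^4·-1^3 = -1.
(a,b)_13: α=0, u≡8; β=1, v≡2 (mod 13); (8|13)=-1, (2|13)=-1; sign (−1)^0·-1^1·-1^0 = -1.
(a,b)_3: α=0, u≡1; β=-1, v≡2 (mod 3); (1|3)=+1, (2|3)=-1; sign (−1)^0·+1^-1·-1^0 = +1.
(a,b)_7: α=2, u≡2; β=-4, v≡4 (mod 7); (2|7)=+1, (4|7)=+1; sign (−1)^0·+1^-4·+1^2 = +1.
(a,b)_47: α=0, u≡2; β=2, v≡11 (mod 47); (2|47)=+1, (11|47)=-1; sign (−1)^0·+1^2·-1^0 = +1.
(a,b)_∞: sgn(-5)=−, sgn(78)=+, so +1.
(a,b)_41: α=-2, u≡9; β=0, v≡40 (mod 41); (9|41)=+1, (40|41)=+1; sign (−1)^0·+1^0·+1^-2 = +1.
(a,b)_2: α=2, β=-5; u≡3, v≡7 (mod 8); ε(u)ε(v)=1·1, αω(v)=2·0, βω(u)=-5·1; sum ≡ 0  ⇒  +1.
(a,b)_17: α=-2, u≡10; β=0, v≡12 (mod 17); (10|17)=-1, (12|17)=-1; sign (−1)^0·-1^0·-1^-2 = +1.
Ram(-5, 78) = {5, 13}; no ℚ_5-point on the conic.

[5, 13]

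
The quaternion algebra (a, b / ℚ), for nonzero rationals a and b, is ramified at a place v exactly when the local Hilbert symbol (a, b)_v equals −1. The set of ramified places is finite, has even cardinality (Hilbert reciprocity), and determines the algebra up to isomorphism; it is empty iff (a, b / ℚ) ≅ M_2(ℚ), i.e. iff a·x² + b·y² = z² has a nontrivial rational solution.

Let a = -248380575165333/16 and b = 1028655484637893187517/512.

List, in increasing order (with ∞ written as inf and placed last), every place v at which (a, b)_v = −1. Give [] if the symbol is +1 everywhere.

(a, b) ≡ (-1173, 25194) mod (ℚ^×)²; places V = {2, 3, 13, 17, 19, 23, ∞}.
(a,b)_23: α=3, u≡13; β=4, v≡16 (mod 23); (13|23)=+1, (16|23)=+1; sign (−1)^0·+1^4·+1^3 = +1.
(a,b)_19: α=2, u≡16; β=3, v≡8 (mod 19); (16|19)=+1, (8|19)=-1; sign (−1)^0·+1^3·-1^2 = +1.
(a,b)_17: α=1, u≡8; β=1, v≡10 (mod 17); (8|17)=+1, (10|17)=-1; sign (−1)^0·+1^1·-1^1 = -1.
(a,b)_2: α=-4, β=-9; u≡3, v≡5 (mod 8); ε(u)ε(v)=1·0, αω(v)=-4·1, βω(u)=-9·1; sum ≡ 1  ⇒  -1.
(a,b)_3: α=9, u≡2; β=15, v≡1 (mod 3); (2|3)=-1, (1|3)=+1; sign (−1)^1·-1^15·+1^9 = +1.
(a,b)_13: α=2, u≡9; β=3, v≡1 (mod 13); (9|13)=+1, (1|13)=+1; sign (−1)^0·+1^3·+1^2 = +1.
(a,b)_∞: sgn(-1173)=−, sgn(25194)=+, so +1.
Ram(-1173, 25194) = {2, 17}; no ℚ_2-point on the conic.

[2, 17]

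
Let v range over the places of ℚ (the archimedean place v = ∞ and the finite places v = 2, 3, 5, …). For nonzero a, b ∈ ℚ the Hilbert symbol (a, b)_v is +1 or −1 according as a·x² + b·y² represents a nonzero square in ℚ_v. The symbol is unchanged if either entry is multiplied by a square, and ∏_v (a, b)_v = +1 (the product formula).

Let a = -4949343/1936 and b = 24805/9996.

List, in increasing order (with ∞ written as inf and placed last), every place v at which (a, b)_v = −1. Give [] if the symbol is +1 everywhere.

[5, 17, 29, 41]

(a, b) ≡ (-1247, 10455) mod (ℚ^×)²; places V = {2, 3, 5, 7, 11, 17, 29, 41, 43, ∞}.
(a,b)_5: α=0, u≡2; β=1, v≡1 (mod 5); (2|5)=-1, (1|5)=+1; sign (−1)^0·-1^1·+1^0 = -1.
(a,b)_3: α=4, u≡1; β=-1, v≡2 (mod 3); (1|3)=+1, (2|3)=-1; sign (−1)^0·+1^-1·-1^4 = +1.
(a,b)_29: α=1, u≡21; β=0, v≡15 (mod 29); (21|29)=-1, (15|29)=-1; sign (−1)^0·-1^0·-1^1 = -1.
(a,b)_11: α=-2, u≡6; β=2, v≡5 (mod 11); (6|11)=-1, (5|11)=+1; sign (−1)^0·-1^2·+1^-2 = +1.
(a,b)_43: α=1, u≡10; β=0, v≡4 (mod 43); (10|43)=+1, (4|43)=+1; sign (−1)^0·+1^0·+1^1 = +1.
(a,b)_∞: sgn(-1247)=−, sgn(10455)=+, so +1.
(a,b)_2: α=-4, β=-2; u≡1, v≡7 (mod 8); ε(u)ε(v)=0·1, αω(v)=-4·0, βω(u)=-2·0; sum ≡ 0  ⇒  +1.
(a,b)_17: α=0, u≡7; β=-1, v≡7 (mod 17); (7|17)=-1, (7|17)=-1; sign (−1)^0·-1^-1·-1^0 = -1.
(a,b)_41: α=0, u≡6; β=1, v≡32 (mod 41); (6|41)=-1, (32|41)=+1; sign (−1)^0·-1^1·+1^0 = -1.
(a,b)_7: α=2, u≡6; β=-2, v≡4 (mod 7); (6|7)=-1, (4|7)=+1; sign (−1)^0·-1^-2·+1^2 = +1.
|Ram(-1247, 10455)| = 4, even; anisotropic at {5, 17, 29, 41}.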